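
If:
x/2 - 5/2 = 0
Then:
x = 5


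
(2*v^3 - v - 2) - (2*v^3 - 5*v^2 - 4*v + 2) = 5*v^2 + 3*v - 4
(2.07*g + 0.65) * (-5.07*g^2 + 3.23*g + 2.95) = -10.4949*g^3 + 3.3906*g^2 + 8.206*g + 1.9175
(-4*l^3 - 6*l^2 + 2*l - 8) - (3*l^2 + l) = -4*l^3 - 9*l^2 + l - 8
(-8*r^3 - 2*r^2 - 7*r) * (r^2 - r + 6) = -8*r^5 + 6*r^4 - 53*r^3 - 5*r^2 - 42*r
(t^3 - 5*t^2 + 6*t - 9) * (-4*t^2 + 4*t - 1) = -4*t^5 + 24*t^4 - 45*t^3 + 65*t^2 - 42*t + 9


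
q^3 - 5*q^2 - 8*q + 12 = (q - 6)*(q - 1)*(q + 2)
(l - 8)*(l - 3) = l^2 - 11*l + 24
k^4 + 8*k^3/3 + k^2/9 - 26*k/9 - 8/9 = (k - 1)*(k + 1/3)*(k + 4/3)*(k + 2)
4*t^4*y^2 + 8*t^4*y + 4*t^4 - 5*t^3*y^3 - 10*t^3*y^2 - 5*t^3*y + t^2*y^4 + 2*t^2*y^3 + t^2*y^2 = (-4*t + y)*(-t + y)*(t*y + t)^2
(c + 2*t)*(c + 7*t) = c^2 + 9*c*t + 14*t^2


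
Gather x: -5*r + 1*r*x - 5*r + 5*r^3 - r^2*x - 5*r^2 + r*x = 5*r^3 - 5*r^2 - 10*r + x*(-r^2 + 2*r)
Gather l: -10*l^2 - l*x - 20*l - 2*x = -10*l^2 + l*(-x - 20) - 2*x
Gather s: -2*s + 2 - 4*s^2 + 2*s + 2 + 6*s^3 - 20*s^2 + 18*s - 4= 6*s^3 - 24*s^2 + 18*s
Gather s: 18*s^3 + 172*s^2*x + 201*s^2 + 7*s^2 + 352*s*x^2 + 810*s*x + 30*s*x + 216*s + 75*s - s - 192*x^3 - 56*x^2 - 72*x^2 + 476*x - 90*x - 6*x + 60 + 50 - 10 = 18*s^3 + s^2*(172*x + 208) + s*(352*x^2 + 840*x + 290) - 192*x^3 - 128*x^2 + 380*x + 100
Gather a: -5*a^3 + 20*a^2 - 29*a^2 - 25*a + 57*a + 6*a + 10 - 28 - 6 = -5*a^3 - 9*a^2 + 38*a - 24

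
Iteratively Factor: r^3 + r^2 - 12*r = (r - 3)*(r^2 + 4*r) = r*(r - 3)*(r + 4)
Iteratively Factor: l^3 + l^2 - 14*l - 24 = (l + 3)*(l^2 - 2*l - 8) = (l + 2)*(l + 3)*(l - 4)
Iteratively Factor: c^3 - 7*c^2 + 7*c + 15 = (c - 3)*(c^2 - 4*c - 5) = (c - 5)*(c - 3)*(c + 1)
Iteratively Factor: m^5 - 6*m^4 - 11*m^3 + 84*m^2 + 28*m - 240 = (m - 5)*(m^4 - m^3 - 16*m^2 + 4*m + 48) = (m - 5)*(m + 2)*(m^3 - 3*m^2 - 10*m + 24) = (m - 5)*(m + 2)*(m + 3)*(m^2 - 6*m + 8) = (m - 5)*(m - 2)*(m + 2)*(m + 3)*(m - 4)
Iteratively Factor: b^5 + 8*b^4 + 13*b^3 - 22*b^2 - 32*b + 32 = (b - 1)*(b^4 + 9*b^3 + 22*b^2 - 32) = (b - 1)*(b + 2)*(b^3 + 7*b^2 + 8*b - 16) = (b - 1)*(b + 2)*(b + 4)*(b^2 + 3*b - 4) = (b - 1)*(b + 2)*(b + 4)^2*(b - 1)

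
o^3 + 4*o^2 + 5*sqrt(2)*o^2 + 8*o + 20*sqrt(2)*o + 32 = (o + 4)*(o + sqrt(2))*(o + 4*sqrt(2))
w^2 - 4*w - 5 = (w - 5)*(w + 1)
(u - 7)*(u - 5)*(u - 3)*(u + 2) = u^4 - 13*u^3 + 41*u^2 + 37*u - 210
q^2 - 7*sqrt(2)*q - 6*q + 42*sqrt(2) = (q - 6)*(q - 7*sqrt(2))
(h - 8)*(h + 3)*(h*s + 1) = h^3*s - 5*h^2*s + h^2 - 24*h*s - 5*h - 24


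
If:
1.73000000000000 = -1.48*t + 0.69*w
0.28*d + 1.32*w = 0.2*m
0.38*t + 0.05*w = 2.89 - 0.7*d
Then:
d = 4.76312741312741 - 0.324517374517375*w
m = 6.14567567567568*w + 6.66837837837838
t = 0.466216216216216*w - 1.16891891891892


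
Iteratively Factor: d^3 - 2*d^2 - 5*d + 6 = (d - 3)*(d^2 + d - 2) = (d - 3)*(d + 2)*(d - 1)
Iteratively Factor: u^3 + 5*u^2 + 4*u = (u + 1)*(u^2 + 4*u) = u*(u + 1)*(u + 4)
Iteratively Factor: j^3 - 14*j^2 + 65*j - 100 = (j - 5)*(j^2 - 9*j + 20) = (j - 5)^2*(j - 4)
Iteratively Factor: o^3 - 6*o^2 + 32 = (o - 4)*(o^2 - 2*o - 8) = (o - 4)*(o + 2)*(o - 4)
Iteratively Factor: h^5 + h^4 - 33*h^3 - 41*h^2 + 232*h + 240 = (h + 1)*(h^4 - 33*h^2 - 8*h + 240) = (h - 3)*(h + 1)*(h^3 + 3*h^2 - 24*h - 80) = (h - 3)*(h + 1)*(h + 4)*(h^2 - h - 20) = (h - 5)*(h - 3)*(h + 1)*(h + 4)*(h + 4)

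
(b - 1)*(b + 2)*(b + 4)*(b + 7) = b^4 + 12*b^3 + 37*b^2 + 6*b - 56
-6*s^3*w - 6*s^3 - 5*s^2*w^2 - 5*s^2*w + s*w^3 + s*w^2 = (-6*s + w)*(s + w)*(s*w + s)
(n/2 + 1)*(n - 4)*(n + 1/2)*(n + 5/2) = n^4/2 + n^3/2 - 51*n^2/8 - 53*n/4 - 5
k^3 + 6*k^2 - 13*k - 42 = (k - 3)*(k + 2)*(k + 7)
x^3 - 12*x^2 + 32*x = x*(x - 8)*(x - 4)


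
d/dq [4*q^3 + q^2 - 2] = 2*q*(6*q + 1)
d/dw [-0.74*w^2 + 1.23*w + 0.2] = 1.23 - 1.48*w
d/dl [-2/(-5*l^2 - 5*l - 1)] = 10*(-2*l - 1)/(5*l^2 + 5*l + 1)^2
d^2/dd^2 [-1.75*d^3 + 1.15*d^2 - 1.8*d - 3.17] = 2.3 - 10.5*d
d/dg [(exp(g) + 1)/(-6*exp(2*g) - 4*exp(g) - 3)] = (6*exp(2*g) + 12*exp(g) + 1)*exp(g)/(36*exp(4*g) + 48*exp(3*g) + 52*exp(2*g) + 24*exp(g) + 9)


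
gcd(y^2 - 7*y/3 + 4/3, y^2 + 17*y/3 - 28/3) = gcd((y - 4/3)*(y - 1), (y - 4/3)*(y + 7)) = y - 4/3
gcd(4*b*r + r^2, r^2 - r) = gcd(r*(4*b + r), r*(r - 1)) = r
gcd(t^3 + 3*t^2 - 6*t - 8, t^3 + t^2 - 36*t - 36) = t + 1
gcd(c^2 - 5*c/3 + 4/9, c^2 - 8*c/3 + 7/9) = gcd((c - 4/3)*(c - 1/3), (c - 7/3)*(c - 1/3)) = c - 1/3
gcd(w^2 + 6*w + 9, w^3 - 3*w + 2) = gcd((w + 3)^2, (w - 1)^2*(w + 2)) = 1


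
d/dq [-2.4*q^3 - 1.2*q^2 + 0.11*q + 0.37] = -7.2*q^2 - 2.4*q + 0.11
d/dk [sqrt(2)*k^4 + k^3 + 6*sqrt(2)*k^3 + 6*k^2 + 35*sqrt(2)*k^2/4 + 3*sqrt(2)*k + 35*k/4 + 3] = 4*sqrt(2)*k^3 + 3*k^2 + 18*sqrt(2)*k^2 + 12*k + 35*sqrt(2)*k/2 + 3*sqrt(2) + 35/4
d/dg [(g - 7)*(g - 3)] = 2*g - 10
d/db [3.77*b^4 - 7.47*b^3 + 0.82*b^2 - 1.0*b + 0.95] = 15.08*b^3 - 22.41*b^2 + 1.64*b - 1.0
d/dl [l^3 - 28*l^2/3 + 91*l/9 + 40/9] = 3*l^2 - 56*l/3 + 91/9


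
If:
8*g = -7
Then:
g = -7/8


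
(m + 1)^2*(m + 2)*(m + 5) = m^4 + 9*m^3 + 25*m^2 + 27*m + 10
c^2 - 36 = (c - 6)*(c + 6)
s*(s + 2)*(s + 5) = s^3 + 7*s^2 + 10*s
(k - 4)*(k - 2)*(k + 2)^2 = k^4 - 2*k^3 - 12*k^2 + 8*k + 32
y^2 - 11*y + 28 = (y - 7)*(y - 4)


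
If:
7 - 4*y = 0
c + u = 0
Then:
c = -u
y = 7/4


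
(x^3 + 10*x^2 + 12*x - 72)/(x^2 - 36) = (x^2 + 4*x - 12)/(x - 6)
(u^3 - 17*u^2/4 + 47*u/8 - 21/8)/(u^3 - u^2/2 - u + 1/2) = (8*u^2 - 26*u + 21)/(4*(2*u^2 + u - 1))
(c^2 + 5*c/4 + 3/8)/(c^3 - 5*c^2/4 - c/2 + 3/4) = (c + 1/2)/(c^2 - 2*c + 1)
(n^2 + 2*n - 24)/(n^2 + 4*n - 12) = (n - 4)/(n - 2)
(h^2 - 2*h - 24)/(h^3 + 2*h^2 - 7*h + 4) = (h - 6)/(h^2 - 2*h + 1)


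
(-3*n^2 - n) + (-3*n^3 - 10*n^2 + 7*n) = -3*n^3 - 13*n^2 + 6*n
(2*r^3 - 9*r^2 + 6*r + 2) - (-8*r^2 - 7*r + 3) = 2*r^3 - r^2 + 13*r - 1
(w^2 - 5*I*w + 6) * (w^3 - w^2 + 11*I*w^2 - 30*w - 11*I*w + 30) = w^5 - w^4 + 6*I*w^4 + 31*w^3 - 6*I*w^3 - 31*w^2 + 216*I*w^2 - 180*w - 216*I*w + 180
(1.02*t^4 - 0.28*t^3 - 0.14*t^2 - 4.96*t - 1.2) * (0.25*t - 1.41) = 0.255*t^5 - 1.5082*t^4 + 0.3598*t^3 - 1.0426*t^2 + 6.6936*t + 1.692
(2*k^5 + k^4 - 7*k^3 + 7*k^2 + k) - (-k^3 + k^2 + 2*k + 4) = 2*k^5 + k^4 - 6*k^3 + 6*k^2 - k - 4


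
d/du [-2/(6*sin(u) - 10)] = 3*cos(u)/(3*sin(u) - 5)^2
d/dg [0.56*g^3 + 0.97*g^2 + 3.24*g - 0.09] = 1.68*g^2 + 1.94*g + 3.24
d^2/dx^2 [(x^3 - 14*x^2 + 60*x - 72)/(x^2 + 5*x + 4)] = 2*(151*x^3 + 12*x^2 - 1752*x - 2936)/(x^6 + 15*x^5 + 87*x^4 + 245*x^3 + 348*x^2 + 240*x + 64)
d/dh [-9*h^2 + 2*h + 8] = 2 - 18*h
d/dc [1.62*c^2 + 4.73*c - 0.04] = 3.24*c + 4.73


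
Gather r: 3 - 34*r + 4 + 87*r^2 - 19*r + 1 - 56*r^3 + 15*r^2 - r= -56*r^3 + 102*r^2 - 54*r + 8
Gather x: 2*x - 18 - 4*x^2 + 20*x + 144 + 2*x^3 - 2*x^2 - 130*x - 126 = 2*x^3 - 6*x^2 - 108*x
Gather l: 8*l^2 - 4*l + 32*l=8*l^2 + 28*l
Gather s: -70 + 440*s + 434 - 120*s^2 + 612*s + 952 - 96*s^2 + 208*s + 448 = -216*s^2 + 1260*s + 1764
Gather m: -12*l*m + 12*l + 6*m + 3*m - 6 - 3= 12*l + m*(9 - 12*l) - 9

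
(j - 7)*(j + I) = j^2 - 7*j + I*j - 7*I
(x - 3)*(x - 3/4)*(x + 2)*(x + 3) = x^4 + 5*x^3/4 - 21*x^2/2 - 45*x/4 + 27/2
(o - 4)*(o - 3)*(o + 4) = o^3 - 3*o^2 - 16*o + 48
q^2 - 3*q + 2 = (q - 2)*(q - 1)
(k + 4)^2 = k^2 + 8*k + 16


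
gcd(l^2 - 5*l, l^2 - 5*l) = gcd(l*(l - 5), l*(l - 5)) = l^2 - 5*l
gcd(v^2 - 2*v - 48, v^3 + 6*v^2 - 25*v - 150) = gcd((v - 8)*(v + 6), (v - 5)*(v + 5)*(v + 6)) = v + 6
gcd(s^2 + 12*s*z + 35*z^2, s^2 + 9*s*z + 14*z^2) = s + 7*z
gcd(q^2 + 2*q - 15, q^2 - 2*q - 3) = q - 3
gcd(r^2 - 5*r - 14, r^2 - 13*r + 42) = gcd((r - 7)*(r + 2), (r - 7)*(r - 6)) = r - 7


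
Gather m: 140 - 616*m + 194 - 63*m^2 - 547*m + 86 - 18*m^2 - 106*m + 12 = -81*m^2 - 1269*m + 432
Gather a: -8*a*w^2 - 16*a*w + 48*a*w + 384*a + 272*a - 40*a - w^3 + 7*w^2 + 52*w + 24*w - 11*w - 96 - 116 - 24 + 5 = a*(-8*w^2 + 32*w + 616) - w^3 + 7*w^2 + 65*w - 231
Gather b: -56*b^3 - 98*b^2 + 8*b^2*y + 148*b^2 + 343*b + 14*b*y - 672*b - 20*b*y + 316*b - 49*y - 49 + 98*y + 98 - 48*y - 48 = -56*b^3 + b^2*(8*y + 50) + b*(-6*y - 13) + y + 1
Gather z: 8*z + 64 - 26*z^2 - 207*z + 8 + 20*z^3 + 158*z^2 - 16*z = 20*z^3 + 132*z^2 - 215*z + 72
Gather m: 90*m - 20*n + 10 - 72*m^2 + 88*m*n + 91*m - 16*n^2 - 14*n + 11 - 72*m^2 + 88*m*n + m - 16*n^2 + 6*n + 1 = -144*m^2 + m*(176*n + 182) - 32*n^2 - 28*n + 22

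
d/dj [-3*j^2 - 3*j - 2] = -6*j - 3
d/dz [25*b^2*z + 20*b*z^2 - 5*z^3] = 25*b^2 + 40*b*z - 15*z^2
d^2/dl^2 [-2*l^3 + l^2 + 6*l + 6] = 2 - 12*l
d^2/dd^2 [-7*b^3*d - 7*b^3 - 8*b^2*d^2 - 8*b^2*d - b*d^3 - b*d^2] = 2*b*(-8*b - 3*d - 1)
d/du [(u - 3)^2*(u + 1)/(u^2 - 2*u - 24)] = (u^4 - 4*u^3 - 65*u^2 + 222*u - 54)/(u^4 - 4*u^3 - 44*u^2 + 96*u + 576)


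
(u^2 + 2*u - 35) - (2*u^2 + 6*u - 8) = -u^2 - 4*u - 27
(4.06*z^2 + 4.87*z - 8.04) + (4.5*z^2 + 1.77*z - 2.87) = 8.56*z^2 + 6.64*z - 10.91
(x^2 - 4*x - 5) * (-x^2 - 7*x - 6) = -x^4 - 3*x^3 + 27*x^2 + 59*x + 30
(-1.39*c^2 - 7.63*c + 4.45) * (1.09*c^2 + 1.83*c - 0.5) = -1.5151*c^4 - 10.8604*c^3 - 8.4174*c^2 + 11.9585*c - 2.225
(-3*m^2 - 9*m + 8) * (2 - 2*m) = 6*m^3 + 12*m^2 - 34*m + 16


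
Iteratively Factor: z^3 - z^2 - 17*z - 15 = (z + 3)*(z^2 - 4*z - 5) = (z + 1)*(z + 3)*(z - 5)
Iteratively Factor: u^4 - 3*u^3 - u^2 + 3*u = (u + 1)*(u^3 - 4*u^2 + 3*u) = (u - 1)*(u + 1)*(u^2 - 3*u) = u*(u - 1)*(u + 1)*(u - 3)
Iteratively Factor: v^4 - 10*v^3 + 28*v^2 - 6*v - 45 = (v - 3)*(v^3 - 7*v^2 + 7*v + 15) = (v - 3)^2*(v^2 - 4*v - 5) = (v - 5)*(v - 3)^2*(v + 1)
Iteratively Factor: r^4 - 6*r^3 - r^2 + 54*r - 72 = (r + 3)*(r^3 - 9*r^2 + 26*r - 24) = (r - 2)*(r + 3)*(r^2 - 7*r + 12) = (r - 4)*(r - 2)*(r + 3)*(r - 3)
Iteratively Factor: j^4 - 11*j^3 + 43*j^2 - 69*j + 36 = (j - 4)*(j^3 - 7*j^2 + 15*j - 9) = (j - 4)*(j - 3)*(j^2 - 4*j + 3) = (j - 4)*(j - 3)*(j - 1)*(j - 3)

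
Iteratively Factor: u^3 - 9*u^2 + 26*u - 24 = (u - 4)*(u^2 - 5*u + 6) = (u - 4)*(u - 3)*(u - 2)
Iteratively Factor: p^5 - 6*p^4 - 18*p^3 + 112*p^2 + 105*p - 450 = (p - 5)*(p^4 - p^3 - 23*p^2 - 3*p + 90) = (p - 5)^2*(p^3 + 4*p^2 - 3*p - 18) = (p - 5)^2*(p + 3)*(p^2 + p - 6) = (p - 5)^2*(p - 2)*(p + 3)*(p + 3)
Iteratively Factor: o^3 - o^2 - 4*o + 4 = (o - 1)*(o^2 - 4) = (o - 2)*(o - 1)*(o + 2)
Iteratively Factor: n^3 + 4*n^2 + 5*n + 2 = (n + 1)*(n^2 + 3*n + 2) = (n + 1)^2*(n + 2)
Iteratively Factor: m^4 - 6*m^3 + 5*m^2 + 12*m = (m + 1)*(m^3 - 7*m^2 + 12*m) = (m - 3)*(m + 1)*(m^2 - 4*m) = (m - 4)*(m - 3)*(m + 1)*(m)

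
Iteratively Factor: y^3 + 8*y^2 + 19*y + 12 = (y + 3)*(y^2 + 5*y + 4) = (y + 3)*(y + 4)*(y + 1)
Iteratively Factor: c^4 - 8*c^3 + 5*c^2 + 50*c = (c + 2)*(c^3 - 10*c^2 + 25*c) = (c - 5)*(c + 2)*(c^2 - 5*c) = c*(c - 5)*(c + 2)*(c - 5)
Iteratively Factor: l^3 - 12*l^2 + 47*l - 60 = (l - 3)*(l^2 - 9*l + 20) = (l - 5)*(l - 3)*(l - 4)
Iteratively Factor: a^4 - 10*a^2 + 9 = (a + 1)*(a^3 - a^2 - 9*a + 9) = (a - 1)*(a + 1)*(a^2 - 9) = (a - 1)*(a + 1)*(a + 3)*(a - 3)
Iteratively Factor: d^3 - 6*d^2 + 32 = (d + 2)*(d^2 - 8*d + 16) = (d - 4)*(d + 2)*(d - 4)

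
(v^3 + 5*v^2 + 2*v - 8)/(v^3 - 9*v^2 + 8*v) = (v^2 + 6*v + 8)/(v*(v - 8))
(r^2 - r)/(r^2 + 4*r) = (r - 1)/(r + 4)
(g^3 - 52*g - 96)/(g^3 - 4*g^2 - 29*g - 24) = (g^2 + 8*g + 12)/(g^2 + 4*g + 3)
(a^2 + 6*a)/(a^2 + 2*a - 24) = a/(a - 4)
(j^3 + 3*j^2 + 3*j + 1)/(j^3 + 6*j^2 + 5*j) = (j^2 + 2*j + 1)/(j*(j + 5))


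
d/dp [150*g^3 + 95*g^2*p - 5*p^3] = 95*g^2 - 15*p^2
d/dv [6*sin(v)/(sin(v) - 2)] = -12*cos(v)/(sin(v) - 2)^2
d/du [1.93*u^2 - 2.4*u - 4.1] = 3.86*u - 2.4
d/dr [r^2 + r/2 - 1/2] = 2*r + 1/2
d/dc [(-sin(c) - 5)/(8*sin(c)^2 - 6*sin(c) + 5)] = (8*sin(c)^2 + 80*sin(c) - 35)*cos(c)/(8*sin(c)^2 - 6*sin(c) + 5)^2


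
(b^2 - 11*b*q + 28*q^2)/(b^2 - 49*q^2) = (b - 4*q)/(b + 7*q)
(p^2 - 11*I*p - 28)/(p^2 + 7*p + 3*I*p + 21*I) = (p^2 - 11*I*p - 28)/(p^2 + p*(7 + 3*I) + 21*I)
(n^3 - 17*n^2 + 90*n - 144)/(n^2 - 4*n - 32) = (n^2 - 9*n + 18)/(n + 4)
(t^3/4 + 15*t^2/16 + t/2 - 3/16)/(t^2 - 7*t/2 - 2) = (-4*t^3 - 15*t^2 - 8*t + 3)/(8*(-2*t^2 + 7*t + 4))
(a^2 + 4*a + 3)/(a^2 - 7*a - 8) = (a + 3)/(a - 8)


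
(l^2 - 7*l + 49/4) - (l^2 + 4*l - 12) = 97/4 - 11*l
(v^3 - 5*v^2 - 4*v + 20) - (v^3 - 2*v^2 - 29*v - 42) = -3*v^2 + 25*v + 62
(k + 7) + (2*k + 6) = 3*k + 13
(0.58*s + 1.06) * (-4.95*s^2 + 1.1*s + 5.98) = -2.871*s^3 - 4.609*s^2 + 4.6344*s + 6.3388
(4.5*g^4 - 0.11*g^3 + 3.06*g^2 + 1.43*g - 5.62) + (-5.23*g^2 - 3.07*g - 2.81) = 4.5*g^4 - 0.11*g^3 - 2.17*g^2 - 1.64*g - 8.43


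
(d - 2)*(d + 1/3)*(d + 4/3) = d^3 - d^2/3 - 26*d/9 - 8/9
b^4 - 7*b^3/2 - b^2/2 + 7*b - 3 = (b - 3)*(b - 1/2)*(b - sqrt(2))*(b + sqrt(2))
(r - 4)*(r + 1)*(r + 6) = r^3 + 3*r^2 - 22*r - 24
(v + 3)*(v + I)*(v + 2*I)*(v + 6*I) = v^4 + 3*v^3 + 9*I*v^3 - 20*v^2 + 27*I*v^2 - 60*v - 12*I*v - 36*I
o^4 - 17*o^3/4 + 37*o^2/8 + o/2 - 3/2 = (o - 2)^2*(o - 3/4)*(o + 1/2)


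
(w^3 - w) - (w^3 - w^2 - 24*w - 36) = w^2 + 23*w + 36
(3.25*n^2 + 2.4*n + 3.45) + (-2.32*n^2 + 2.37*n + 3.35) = 0.93*n^2 + 4.77*n + 6.8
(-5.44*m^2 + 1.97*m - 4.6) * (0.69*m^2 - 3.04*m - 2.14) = -3.7536*m^4 + 17.8969*m^3 + 2.4788*m^2 + 9.7682*m + 9.844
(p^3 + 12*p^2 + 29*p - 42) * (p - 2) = p^4 + 10*p^3 + 5*p^2 - 100*p + 84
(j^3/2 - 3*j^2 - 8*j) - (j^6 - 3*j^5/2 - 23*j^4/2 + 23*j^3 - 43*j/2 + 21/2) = -j^6 + 3*j^5/2 + 23*j^4/2 - 45*j^3/2 - 3*j^2 + 27*j/2 - 21/2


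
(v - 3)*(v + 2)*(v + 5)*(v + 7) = v^4 + 11*v^3 + 17*v^2 - 107*v - 210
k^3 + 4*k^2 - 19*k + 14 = (k - 2)*(k - 1)*(k + 7)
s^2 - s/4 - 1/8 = (s - 1/2)*(s + 1/4)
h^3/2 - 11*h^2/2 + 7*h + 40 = (h/2 + 1)*(h - 8)*(h - 5)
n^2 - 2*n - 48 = (n - 8)*(n + 6)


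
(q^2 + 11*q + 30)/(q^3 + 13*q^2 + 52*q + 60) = 1/(q + 2)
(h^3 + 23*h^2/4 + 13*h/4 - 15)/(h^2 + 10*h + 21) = (h^2 + 11*h/4 - 5)/(h + 7)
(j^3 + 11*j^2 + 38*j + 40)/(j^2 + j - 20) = (j^2 + 6*j + 8)/(j - 4)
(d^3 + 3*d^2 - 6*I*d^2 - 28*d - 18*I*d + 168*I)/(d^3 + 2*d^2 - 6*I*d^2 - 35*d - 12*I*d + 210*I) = (d - 4)/(d - 5)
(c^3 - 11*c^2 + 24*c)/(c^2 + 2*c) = (c^2 - 11*c + 24)/(c + 2)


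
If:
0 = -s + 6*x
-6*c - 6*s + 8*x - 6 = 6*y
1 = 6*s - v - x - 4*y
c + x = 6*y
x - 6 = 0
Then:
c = -180/7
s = 36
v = 1555/7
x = 6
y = -23/7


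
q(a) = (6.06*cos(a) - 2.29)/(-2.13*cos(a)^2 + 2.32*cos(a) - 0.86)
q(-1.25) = 1.11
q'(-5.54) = 0.60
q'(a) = (-4.26*sin(a)*cos(a) + 2.32*sin(a))*(6.06*cos(a) - 2.29)/(-2.13*cos(a)^2 + 2.32*cos(a) - 0.86)^2 - 6.06*sin(a)/(-2.13*cos(a)^2 + 2.32*cos(a) - 0.86) = (-12.9078*cos(a)^2 + 9.7554*cos(a) - 0.1012)*sin(a)/(4.5369*cos(a)^4 - 9.8832*cos(a)^3 + 9.046*cos(a)^2 - 3.9904*cos(a) + 0.7396)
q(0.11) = -5.67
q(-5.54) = -7.09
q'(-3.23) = -0.07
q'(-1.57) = 0.13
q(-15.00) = 1.79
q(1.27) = 1.38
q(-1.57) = 2.66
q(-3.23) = 1.58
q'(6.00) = 2.07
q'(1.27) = 12.23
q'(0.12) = -0.87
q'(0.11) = -0.80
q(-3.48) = 1.62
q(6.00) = -5.92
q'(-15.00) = 0.66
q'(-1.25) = -13.87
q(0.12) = -5.68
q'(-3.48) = -0.28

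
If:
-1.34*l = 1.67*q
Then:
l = -1.24626865671642*q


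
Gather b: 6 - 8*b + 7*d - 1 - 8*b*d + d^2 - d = b*(-8*d - 8) + d^2 + 6*d + 5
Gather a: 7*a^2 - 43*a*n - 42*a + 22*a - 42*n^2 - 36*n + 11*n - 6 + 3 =7*a^2 + a*(-43*n - 20) - 42*n^2 - 25*n - 3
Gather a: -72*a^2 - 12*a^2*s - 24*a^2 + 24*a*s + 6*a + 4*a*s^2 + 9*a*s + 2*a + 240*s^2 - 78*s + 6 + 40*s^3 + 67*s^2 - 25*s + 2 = a^2*(-12*s - 96) + a*(4*s^2 + 33*s + 8) + 40*s^3 + 307*s^2 - 103*s + 8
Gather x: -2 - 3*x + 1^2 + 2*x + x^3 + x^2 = x^3 + x^2 - x - 1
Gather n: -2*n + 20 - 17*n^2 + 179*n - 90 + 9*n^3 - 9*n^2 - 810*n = 9*n^3 - 26*n^2 - 633*n - 70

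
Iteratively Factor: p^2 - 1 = (p + 1)*(p - 1)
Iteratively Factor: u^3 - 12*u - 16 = (u + 2)*(u^2 - 2*u - 8) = (u - 4)*(u + 2)*(u + 2)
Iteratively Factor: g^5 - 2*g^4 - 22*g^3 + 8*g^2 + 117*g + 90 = (g + 1)*(g^4 - 3*g^3 - 19*g^2 + 27*g + 90) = (g - 5)*(g + 1)*(g^3 + 2*g^2 - 9*g - 18) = (g - 5)*(g + 1)*(g + 2)*(g^2 - 9) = (g - 5)*(g + 1)*(g + 2)*(g + 3)*(g - 3)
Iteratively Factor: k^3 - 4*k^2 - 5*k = (k - 5)*(k^2 + k) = (k - 5)*(k + 1)*(k)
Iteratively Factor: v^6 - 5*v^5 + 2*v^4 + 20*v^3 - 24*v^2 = (v - 2)*(v^5 - 3*v^4 - 4*v^3 + 12*v^2) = (v - 2)*(v + 2)*(v^4 - 5*v^3 + 6*v^2) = v*(v - 2)*(v + 2)*(v^3 - 5*v^2 + 6*v) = v^2*(v - 2)*(v + 2)*(v^2 - 5*v + 6) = v^2*(v - 2)^2*(v + 2)*(v - 3)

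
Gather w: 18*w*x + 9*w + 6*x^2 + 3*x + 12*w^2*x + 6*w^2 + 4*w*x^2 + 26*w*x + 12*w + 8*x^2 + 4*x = w^2*(12*x + 6) + w*(4*x^2 + 44*x + 21) + 14*x^2 + 7*x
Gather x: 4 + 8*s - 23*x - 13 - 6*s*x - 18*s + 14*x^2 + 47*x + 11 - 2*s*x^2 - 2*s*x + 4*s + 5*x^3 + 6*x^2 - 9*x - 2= -6*s + 5*x^3 + x^2*(20 - 2*s) + x*(15 - 8*s)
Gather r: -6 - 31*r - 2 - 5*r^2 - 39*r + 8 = -5*r^2 - 70*r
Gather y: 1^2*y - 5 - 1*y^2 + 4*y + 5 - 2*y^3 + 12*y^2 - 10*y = -2*y^3 + 11*y^2 - 5*y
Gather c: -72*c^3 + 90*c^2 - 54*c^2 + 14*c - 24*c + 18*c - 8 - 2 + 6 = -72*c^3 + 36*c^2 + 8*c - 4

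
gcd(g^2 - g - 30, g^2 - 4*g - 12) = g - 6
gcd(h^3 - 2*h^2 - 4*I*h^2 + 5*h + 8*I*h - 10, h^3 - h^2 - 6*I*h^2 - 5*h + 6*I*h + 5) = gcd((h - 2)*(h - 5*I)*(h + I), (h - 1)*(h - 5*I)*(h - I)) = h - 5*I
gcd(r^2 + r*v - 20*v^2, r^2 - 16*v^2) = r - 4*v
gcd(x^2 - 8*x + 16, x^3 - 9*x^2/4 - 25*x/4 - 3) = x - 4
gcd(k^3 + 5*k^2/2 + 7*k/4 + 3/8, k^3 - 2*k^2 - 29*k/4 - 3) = k^2 + 2*k + 3/4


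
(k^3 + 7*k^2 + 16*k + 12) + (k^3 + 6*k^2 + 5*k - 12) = 2*k^3 + 13*k^2 + 21*k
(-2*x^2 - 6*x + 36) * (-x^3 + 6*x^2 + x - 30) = 2*x^5 - 6*x^4 - 74*x^3 + 270*x^2 + 216*x - 1080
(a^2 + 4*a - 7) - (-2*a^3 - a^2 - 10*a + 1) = 2*a^3 + 2*a^2 + 14*a - 8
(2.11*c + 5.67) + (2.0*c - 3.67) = 4.11*c + 2.0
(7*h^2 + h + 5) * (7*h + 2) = 49*h^3 + 21*h^2 + 37*h + 10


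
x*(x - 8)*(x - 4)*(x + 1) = x^4 - 11*x^3 + 20*x^2 + 32*x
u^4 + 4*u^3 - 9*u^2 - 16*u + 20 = (u - 2)*(u - 1)*(u + 2)*(u + 5)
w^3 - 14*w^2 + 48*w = w*(w - 8)*(w - 6)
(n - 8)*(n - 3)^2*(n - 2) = n^4 - 16*n^3 + 85*n^2 - 186*n + 144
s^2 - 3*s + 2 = (s - 2)*(s - 1)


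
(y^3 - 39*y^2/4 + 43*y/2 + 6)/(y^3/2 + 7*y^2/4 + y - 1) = (4*y^3 - 39*y^2 + 86*y + 24)/(2*y^3 + 7*y^2 + 4*y - 4)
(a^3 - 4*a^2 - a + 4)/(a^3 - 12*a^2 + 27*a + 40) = (a^2 - 5*a + 4)/(a^2 - 13*a + 40)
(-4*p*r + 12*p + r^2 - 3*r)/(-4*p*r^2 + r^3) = (r - 3)/r^2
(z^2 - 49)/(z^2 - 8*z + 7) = (z + 7)/(z - 1)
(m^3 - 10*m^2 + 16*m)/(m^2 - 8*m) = m - 2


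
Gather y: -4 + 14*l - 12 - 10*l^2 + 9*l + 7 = -10*l^2 + 23*l - 9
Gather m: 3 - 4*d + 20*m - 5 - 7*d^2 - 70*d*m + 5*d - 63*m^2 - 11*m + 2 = -7*d^2 + d - 63*m^2 + m*(9 - 70*d)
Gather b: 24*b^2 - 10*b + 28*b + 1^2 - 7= 24*b^2 + 18*b - 6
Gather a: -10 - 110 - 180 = -300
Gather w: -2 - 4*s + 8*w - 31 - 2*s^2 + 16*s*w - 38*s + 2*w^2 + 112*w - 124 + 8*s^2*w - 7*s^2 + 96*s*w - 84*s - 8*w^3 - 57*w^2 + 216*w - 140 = -9*s^2 - 126*s - 8*w^3 - 55*w^2 + w*(8*s^2 + 112*s + 336) - 297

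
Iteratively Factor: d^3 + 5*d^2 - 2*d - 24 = (d - 2)*(d^2 + 7*d + 12) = (d - 2)*(d + 3)*(d + 4)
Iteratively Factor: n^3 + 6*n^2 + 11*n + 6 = (n + 1)*(n^2 + 5*n + 6) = (n + 1)*(n + 3)*(n + 2)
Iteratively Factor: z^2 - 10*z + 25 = (z - 5)*(z - 5)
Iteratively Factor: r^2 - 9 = (r + 3)*(r - 3)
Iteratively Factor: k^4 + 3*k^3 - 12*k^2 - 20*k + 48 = (k + 3)*(k^3 - 12*k + 16) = (k - 2)*(k + 3)*(k^2 + 2*k - 8) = (k - 2)^2*(k + 3)*(k + 4)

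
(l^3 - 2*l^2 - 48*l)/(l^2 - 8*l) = l + 6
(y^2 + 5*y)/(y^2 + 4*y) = (y + 5)/(y + 4)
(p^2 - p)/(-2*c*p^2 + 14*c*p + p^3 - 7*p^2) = (1 - p)/(2*c*p - 14*c - p^2 + 7*p)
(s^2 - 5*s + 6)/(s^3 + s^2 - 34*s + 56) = (s - 3)/(s^2 + 3*s - 28)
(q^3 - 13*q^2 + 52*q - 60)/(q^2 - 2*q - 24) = (q^2 - 7*q + 10)/(q + 4)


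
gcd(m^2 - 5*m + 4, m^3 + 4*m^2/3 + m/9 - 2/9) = 1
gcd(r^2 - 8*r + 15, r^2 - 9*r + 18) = r - 3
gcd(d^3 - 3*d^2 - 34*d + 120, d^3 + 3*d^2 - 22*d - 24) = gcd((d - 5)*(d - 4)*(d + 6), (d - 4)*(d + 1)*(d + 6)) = d^2 + 2*d - 24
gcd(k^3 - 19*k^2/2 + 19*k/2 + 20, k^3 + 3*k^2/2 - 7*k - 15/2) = k^2 - 3*k/2 - 5/2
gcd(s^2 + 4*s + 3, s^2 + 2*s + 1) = s + 1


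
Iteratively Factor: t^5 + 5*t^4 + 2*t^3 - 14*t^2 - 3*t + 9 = (t - 1)*(t^4 + 6*t^3 + 8*t^2 - 6*t - 9) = (t - 1)*(t + 3)*(t^3 + 3*t^2 - t - 3) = (t - 1)^2*(t + 3)*(t^2 + 4*t + 3) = (t - 1)^2*(t + 3)^2*(t + 1)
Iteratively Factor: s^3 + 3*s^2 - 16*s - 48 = (s + 4)*(s^2 - s - 12) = (s - 4)*(s + 4)*(s + 3)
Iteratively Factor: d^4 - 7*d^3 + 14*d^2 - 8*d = (d - 1)*(d^3 - 6*d^2 + 8*d) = (d - 4)*(d - 1)*(d^2 - 2*d) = (d - 4)*(d - 2)*(d - 1)*(d)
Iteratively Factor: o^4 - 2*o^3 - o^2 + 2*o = (o)*(o^3 - 2*o^2 - o + 2) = o*(o - 2)*(o^2 - 1) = o*(o - 2)*(o - 1)*(o + 1)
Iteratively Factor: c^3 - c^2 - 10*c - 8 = (c + 1)*(c^2 - 2*c - 8) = (c + 1)*(c + 2)*(c - 4)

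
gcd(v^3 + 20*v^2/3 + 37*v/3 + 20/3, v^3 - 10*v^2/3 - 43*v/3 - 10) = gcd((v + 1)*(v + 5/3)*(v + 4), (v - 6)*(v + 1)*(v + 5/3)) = v^2 + 8*v/3 + 5/3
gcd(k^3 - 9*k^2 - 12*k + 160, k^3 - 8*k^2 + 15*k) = k - 5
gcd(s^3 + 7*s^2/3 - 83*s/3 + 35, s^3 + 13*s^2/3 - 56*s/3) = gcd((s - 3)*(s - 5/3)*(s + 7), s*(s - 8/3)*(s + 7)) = s + 7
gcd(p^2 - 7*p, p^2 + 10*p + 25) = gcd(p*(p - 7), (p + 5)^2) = 1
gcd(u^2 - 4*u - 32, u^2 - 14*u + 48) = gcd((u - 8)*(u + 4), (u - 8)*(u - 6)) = u - 8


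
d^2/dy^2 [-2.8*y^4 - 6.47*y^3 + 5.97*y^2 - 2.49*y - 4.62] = -33.6*y^2 - 38.82*y + 11.94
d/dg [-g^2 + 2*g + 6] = 2 - 2*g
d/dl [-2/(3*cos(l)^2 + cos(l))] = -(2*sin(l)/cos(l)^2 + 12*tan(l))/(3*cos(l) + 1)^2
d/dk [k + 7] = 1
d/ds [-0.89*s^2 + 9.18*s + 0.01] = 9.18 - 1.78*s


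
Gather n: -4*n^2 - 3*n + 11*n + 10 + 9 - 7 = -4*n^2 + 8*n + 12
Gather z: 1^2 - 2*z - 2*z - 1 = -4*z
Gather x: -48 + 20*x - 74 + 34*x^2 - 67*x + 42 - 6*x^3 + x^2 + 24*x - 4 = -6*x^3 + 35*x^2 - 23*x - 84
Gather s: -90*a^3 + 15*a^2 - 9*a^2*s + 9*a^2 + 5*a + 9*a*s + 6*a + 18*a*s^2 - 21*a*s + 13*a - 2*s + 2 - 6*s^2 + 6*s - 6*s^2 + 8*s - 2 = -90*a^3 + 24*a^2 + 24*a + s^2*(18*a - 12) + s*(-9*a^2 - 12*a + 12)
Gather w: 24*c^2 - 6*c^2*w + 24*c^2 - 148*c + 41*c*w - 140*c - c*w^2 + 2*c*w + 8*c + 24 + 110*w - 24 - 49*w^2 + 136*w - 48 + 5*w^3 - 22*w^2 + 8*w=48*c^2 - 280*c + 5*w^3 + w^2*(-c - 71) + w*(-6*c^2 + 43*c + 254) - 48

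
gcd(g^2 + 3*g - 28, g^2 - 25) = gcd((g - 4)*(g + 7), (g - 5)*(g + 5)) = 1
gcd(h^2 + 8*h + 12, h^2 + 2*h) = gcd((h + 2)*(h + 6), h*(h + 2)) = h + 2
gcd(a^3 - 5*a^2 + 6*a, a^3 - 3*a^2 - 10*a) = a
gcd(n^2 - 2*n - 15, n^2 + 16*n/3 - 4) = 1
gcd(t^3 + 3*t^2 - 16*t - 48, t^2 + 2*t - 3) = t + 3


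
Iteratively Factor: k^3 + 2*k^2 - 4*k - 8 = (k + 2)*(k^2 - 4) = (k - 2)*(k + 2)*(k + 2)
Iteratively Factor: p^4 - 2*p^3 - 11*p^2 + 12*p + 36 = (p - 3)*(p^3 + p^2 - 8*p - 12) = (p - 3)*(p + 2)*(p^2 - p - 6) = (p - 3)*(p + 2)^2*(p - 3)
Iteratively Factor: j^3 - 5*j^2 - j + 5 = (j - 1)*(j^2 - 4*j - 5) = (j - 5)*(j - 1)*(j + 1)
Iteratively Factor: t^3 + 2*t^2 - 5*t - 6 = (t + 3)*(t^2 - t - 2) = (t - 2)*(t + 3)*(t + 1)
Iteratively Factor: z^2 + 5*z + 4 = (z + 1)*(z + 4)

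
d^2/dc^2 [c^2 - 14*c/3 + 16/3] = 2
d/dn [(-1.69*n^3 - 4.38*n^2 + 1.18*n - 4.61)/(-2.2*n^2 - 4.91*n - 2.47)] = (3.718*n^4 + 16.5958*n^3 + 36.6247*n^2 + 1.3532*n - 25.5497)/(4.84*n^4 + 21.604*n^3 + 34.9761*n^2 + 24.2554*n + 6.1009)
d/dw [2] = 0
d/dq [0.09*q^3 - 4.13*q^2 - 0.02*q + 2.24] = 0.27*q^2 - 8.26*q - 0.02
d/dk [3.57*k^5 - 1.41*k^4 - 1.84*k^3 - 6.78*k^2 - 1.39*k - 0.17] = 17.85*k^4 - 5.64*k^3 - 5.52*k^2 - 13.56*k - 1.39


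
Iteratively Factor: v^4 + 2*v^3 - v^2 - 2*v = (v)*(v^3 + 2*v^2 - v - 2) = v*(v + 1)*(v^2 + v - 2) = v*(v + 1)*(v + 2)*(v - 1)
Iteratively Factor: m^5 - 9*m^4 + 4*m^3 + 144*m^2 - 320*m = (m)*(m^4 - 9*m^3 + 4*m^2 + 144*m - 320) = m*(m - 4)*(m^3 - 5*m^2 - 16*m + 80) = m*(m - 4)^2*(m^2 - m - 20) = m*(m - 4)^2*(m + 4)*(m - 5)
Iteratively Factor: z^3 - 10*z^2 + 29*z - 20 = (z - 4)*(z^2 - 6*z + 5) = (z - 5)*(z - 4)*(z - 1)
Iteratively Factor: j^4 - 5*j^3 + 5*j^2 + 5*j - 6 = (j + 1)*(j^3 - 6*j^2 + 11*j - 6) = (j - 3)*(j + 1)*(j^2 - 3*j + 2) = (j - 3)*(j - 1)*(j + 1)*(j - 2)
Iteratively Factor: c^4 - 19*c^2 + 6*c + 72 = (c - 3)*(c^3 + 3*c^2 - 10*c - 24) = (c - 3)*(c + 4)*(c^2 - c - 6) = (c - 3)*(c + 2)*(c + 4)*(c - 3)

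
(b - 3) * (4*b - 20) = 4*b^2 - 32*b + 60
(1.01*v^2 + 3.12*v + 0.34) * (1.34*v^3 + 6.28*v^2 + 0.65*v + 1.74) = 1.3534*v^5 + 10.5236*v^4 + 20.7057*v^3 + 5.9206*v^2 + 5.6498*v + 0.5916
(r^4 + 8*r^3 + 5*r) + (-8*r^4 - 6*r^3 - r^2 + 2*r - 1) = -7*r^4 + 2*r^3 - r^2 + 7*r - 1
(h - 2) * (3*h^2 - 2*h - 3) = 3*h^3 - 8*h^2 + h + 6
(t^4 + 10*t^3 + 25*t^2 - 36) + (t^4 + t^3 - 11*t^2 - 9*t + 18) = 2*t^4 + 11*t^3 + 14*t^2 - 9*t - 18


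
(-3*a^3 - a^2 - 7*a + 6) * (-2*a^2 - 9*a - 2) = 6*a^5 + 29*a^4 + 29*a^3 + 53*a^2 - 40*a - 12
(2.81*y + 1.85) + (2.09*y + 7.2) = 4.9*y + 9.05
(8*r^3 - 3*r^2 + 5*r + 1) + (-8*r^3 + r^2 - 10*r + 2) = -2*r^2 - 5*r + 3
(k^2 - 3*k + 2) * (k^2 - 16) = k^4 - 3*k^3 - 14*k^2 + 48*k - 32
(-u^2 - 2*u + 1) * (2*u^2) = -2*u^4 - 4*u^3 + 2*u^2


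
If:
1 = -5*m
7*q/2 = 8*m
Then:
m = -1/5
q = -16/35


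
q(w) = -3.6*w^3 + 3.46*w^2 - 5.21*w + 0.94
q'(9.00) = -817.73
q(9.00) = -2390.09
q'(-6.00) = -435.53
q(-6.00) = 934.36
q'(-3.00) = -123.17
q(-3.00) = 144.91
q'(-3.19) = -137.19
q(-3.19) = 169.63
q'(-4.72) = -278.48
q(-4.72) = 481.17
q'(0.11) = -4.58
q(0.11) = 0.40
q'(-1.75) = -50.40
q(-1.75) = 39.95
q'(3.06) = -85.16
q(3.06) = -85.75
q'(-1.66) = -46.46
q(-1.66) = 35.59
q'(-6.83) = -556.28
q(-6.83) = 1344.93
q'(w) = -10.8*w^2 + 6.92*w - 5.21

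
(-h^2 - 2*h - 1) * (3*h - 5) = -3*h^3 - h^2 + 7*h + 5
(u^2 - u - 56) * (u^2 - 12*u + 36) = u^4 - 13*u^3 - 8*u^2 + 636*u - 2016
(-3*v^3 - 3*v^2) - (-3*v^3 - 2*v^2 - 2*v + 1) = -v^2 + 2*v - 1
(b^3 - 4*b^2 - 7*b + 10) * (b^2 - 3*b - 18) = b^5 - 7*b^4 - 13*b^3 + 103*b^2 + 96*b - 180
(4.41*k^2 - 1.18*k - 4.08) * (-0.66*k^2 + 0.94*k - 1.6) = -2.9106*k^4 + 4.9242*k^3 - 5.4724*k^2 - 1.9472*k + 6.528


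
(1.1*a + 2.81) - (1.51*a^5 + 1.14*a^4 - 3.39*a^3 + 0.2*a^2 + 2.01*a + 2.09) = -1.51*a^5 - 1.14*a^4 + 3.39*a^3 - 0.2*a^2 - 0.91*a + 0.72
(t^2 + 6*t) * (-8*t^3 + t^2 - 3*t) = -8*t^5 - 47*t^4 + 3*t^3 - 18*t^2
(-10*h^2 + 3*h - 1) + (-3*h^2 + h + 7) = -13*h^2 + 4*h + 6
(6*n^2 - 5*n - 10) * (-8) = -48*n^2 + 40*n + 80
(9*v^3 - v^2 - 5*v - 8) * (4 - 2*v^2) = -18*v^5 + 2*v^4 + 46*v^3 + 12*v^2 - 20*v - 32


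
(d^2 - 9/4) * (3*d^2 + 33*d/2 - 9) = 3*d^4 + 33*d^3/2 - 63*d^2/4 - 297*d/8 + 81/4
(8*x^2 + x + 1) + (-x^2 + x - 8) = 7*x^2 + 2*x - 7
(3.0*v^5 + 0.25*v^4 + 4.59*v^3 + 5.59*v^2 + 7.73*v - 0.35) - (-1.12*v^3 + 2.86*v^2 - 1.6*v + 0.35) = 3.0*v^5 + 0.25*v^4 + 5.71*v^3 + 2.73*v^2 + 9.33*v - 0.7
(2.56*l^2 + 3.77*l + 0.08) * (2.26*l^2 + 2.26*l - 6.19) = 5.7856*l^4 + 14.3058*l^3 - 7.1454*l^2 - 23.1555*l - 0.4952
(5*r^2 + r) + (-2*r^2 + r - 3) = 3*r^2 + 2*r - 3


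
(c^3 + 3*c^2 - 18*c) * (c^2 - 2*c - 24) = c^5 + c^4 - 48*c^3 - 36*c^2 + 432*c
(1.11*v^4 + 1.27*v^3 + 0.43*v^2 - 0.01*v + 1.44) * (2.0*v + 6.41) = 2.22*v^5 + 9.6551*v^4 + 9.0007*v^3 + 2.7363*v^2 + 2.8159*v + 9.2304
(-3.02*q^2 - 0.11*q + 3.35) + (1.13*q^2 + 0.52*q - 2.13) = -1.89*q^2 + 0.41*q + 1.22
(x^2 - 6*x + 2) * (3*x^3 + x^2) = 3*x^5 - 17*x^4 + 2*x^2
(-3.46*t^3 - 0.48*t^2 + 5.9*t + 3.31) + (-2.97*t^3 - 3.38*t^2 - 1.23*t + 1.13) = -6.43*t^3 - 3.86*t^2 + 4.67*t + 4.44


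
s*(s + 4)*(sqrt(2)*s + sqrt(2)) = sqrt(2)*s^3 + 5*sqrt(2)*s^2 + 4*sqrt(2)*s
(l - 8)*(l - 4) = l^2 - 12*l + 32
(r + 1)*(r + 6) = r^2 + 7*r + 6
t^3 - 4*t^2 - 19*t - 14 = (t - 7)*(t + 1)*(t + 2)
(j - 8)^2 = j^2 - 16*j + 64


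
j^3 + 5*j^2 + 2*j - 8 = (j - 1)*(j + 2)*(j + 4)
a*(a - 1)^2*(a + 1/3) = a^4 - 5*a^3/3 + a^2/3 + a/3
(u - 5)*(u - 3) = u^2 - 8*u + 15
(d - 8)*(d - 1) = d^2 - 9*d + 8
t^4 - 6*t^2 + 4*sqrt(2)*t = t*(t - sqrt(2))^2*(t + 2*sqrt(2))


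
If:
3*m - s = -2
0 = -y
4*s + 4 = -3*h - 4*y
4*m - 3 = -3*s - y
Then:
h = -40/13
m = -3/13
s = 17/13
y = 0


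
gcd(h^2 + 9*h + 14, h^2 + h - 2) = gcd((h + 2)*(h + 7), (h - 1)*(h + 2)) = h + 2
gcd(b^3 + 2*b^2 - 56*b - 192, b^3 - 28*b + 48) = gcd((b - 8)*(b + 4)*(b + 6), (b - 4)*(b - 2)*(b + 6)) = b + 6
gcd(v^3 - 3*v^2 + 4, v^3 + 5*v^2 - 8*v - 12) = v^2 - v - 2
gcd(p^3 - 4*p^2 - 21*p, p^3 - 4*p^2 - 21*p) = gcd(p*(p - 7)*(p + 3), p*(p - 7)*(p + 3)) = p^3 - 4*p^2 - 21*p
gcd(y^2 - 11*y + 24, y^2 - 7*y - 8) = y - 8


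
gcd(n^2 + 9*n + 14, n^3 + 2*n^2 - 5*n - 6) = 1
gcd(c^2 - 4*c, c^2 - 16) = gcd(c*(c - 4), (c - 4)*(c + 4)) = c - 4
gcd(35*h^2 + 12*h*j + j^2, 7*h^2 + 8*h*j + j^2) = 7*h + j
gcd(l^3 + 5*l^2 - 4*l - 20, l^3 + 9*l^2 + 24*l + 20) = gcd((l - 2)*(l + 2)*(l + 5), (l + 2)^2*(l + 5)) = l^2 + 7*l + 10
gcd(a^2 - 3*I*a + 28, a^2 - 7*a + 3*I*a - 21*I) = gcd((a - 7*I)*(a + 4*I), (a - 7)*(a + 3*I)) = 1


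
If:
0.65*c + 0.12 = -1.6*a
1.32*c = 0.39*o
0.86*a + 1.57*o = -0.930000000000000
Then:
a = -0.00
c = -0.17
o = -0.59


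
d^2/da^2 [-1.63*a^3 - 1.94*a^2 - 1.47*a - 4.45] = -9.78*a - 3.88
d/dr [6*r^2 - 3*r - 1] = 12*r - 3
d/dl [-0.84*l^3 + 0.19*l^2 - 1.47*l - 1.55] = -2.52*l^2 + 0.38*l - 1.47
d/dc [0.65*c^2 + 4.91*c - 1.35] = 1.3*c + 4.91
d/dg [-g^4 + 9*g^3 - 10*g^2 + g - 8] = -4*g^3 + 27*g^2 - 20*g + 1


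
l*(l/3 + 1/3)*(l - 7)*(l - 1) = l^4/3 - 7*l^3/3 - l^2/3 + 7*l/3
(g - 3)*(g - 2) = g^2 - 5*g + 6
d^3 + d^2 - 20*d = d*(d - 4)*(d + 5)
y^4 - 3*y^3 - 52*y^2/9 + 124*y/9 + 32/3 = (y - 3)*(y - 8/3)*(y + 2/3)*(y + 2)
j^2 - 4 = (j - 2)*(j + 2)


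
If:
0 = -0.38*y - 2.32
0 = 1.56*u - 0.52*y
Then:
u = -2.04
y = -6.11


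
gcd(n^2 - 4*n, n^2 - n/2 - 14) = n - 4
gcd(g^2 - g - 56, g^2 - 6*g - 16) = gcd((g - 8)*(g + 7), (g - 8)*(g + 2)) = g - 8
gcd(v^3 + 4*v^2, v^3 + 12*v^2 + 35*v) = v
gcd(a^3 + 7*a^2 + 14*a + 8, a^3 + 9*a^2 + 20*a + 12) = a^2 + 3*a + 2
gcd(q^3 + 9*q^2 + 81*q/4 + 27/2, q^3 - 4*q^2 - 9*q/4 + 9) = q + 3/2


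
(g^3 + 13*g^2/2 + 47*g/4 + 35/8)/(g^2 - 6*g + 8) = (8*g^3 + 52*g^2 + 94*g + 35)/(8*(g^2 - 6*g + 8))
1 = 1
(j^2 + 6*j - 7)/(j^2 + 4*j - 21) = (j - 1)/(j - 3)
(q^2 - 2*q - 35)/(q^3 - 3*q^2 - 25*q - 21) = (q + 5)/(q^2 + 4*q + 3)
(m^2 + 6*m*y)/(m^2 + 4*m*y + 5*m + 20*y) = m*(m + 6*y)/(m^2 + 4*m*y + 5*m + 20*y)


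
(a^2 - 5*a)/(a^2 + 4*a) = (a - 5)/(a + 4)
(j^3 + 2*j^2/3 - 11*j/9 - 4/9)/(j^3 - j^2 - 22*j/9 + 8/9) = (3*j^2 - 2*j - 1)/(3*j^2 - 7*j + 2)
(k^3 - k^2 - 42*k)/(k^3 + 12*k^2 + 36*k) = (k - 7)/(k + 6)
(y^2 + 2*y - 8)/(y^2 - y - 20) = (y - 2)/(y - 5)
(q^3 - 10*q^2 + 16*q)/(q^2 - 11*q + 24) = q*(q - 2)/(q - 3)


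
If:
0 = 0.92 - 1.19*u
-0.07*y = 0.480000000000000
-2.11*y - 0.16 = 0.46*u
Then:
No Solution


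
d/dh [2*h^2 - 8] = 4*h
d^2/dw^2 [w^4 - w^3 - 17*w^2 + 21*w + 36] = 12*w^2 - 6*w - 34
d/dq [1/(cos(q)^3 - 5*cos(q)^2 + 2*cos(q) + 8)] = (3*cos(q)^2 - 10*cos(q) + 2)*sin(q)/(cos(q)^3 - 5*cos(q)^2 + 2*cos(q) + 8)^2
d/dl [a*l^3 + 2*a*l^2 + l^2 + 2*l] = 3*a*l^2 + 4*a*l + 2*l + 2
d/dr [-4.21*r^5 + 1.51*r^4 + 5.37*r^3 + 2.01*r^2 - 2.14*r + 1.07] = -21.05*r^4 + 6.04*r^3 + 16.11*r^2 + 4.02*r - 2.14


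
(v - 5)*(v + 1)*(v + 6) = v^3 + 2*v^2 - 29*v - 30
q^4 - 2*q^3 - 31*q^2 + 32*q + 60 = (q - 6)*(q - 2)*(q + 1)*(q + 5)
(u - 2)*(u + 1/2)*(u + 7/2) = u^3 + 2*u^2 - 25*u/4 - 7/2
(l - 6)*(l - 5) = l^2 - 11*l + 30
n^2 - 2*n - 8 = (n - 4)*(n + 2)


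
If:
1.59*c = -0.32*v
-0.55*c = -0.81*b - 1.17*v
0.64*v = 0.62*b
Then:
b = 0.00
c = 0.00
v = 0.00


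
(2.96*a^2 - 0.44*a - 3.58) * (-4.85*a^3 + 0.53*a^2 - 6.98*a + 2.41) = -14.356*a^5 + 3.7028*a^4 - 3.531*a^3 + 8.3074*a^2 + 23.928*a - 8.6278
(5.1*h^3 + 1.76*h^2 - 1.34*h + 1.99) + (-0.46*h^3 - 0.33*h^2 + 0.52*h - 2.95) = 4.64*h^3 + 1.43*h^2 - 0.82*h - 0.96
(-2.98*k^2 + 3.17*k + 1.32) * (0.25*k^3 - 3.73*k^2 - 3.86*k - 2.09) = -0.745*k^5 + 11.9079*k^4 + 0.00869999999999926*k^3 - 10.9316*k^2 - 11.7205*k - 2.7588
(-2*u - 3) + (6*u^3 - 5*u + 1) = 6*u^3 - 7*u - 2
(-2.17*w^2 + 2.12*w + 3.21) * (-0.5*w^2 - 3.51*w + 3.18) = 1.085*w^4 + 6.5567*w^3 - 15.9468*w^2 - 4.5255*w + 10.2078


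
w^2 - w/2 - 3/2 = (w - 3/2)*(w + 1)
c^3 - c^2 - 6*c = c*(c - 3)*(c + 2)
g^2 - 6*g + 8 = (g - 4)*(g - 2)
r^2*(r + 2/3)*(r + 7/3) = r^4 + 3*r^3 + 14*r^2/9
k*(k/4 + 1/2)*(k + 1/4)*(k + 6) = k^4/4 + 33*k^3/16 + 7*k^2/2 + 3*k/4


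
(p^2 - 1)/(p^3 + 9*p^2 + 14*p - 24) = (p + 1)/(p^2 + 10*p + 24)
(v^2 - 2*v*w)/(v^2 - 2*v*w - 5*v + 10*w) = v/(v - 5)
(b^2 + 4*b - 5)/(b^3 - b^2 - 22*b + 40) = (b - 1)/(b^2 - 6*b + 8)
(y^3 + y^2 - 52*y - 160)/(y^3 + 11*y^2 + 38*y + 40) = (y - 8)/(y + 2)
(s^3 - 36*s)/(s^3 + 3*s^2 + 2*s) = (s^2 - 36)/(s^2 + 3*s + 2)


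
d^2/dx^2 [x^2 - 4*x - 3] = 2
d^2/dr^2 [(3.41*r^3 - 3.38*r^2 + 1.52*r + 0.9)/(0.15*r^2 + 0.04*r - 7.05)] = (1.11022302462516e-16*r^4 + 7.33202199999999*r^3 - 27.09432*r^2 + 1026.58995*r - 333.22524)/(0.003375*r^6 + 0.0027*r^5 - 0.475155*r^4 - 0.253736*r^3 + 22.332285*r^2 + 5.9643*r - 350.402625)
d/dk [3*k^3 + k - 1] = 9*k^2 + 1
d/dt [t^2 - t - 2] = 2*t - 1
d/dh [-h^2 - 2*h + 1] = -2*h - 2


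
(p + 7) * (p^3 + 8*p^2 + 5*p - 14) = p^4 + 15*p^3 + 61*p^2 + 21*p - 98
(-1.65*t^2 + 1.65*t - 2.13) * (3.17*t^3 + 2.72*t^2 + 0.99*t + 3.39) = -5.2305*t^5 + 0.742499999999999*t^4 - 3.8976*t^3 - 9.7536*t^2 + 3.4848*t - 7.2207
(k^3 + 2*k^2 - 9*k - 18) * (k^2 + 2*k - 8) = k^5 + 4*k^4 - 13*k^3 - 52*k^2 + 36*k + 144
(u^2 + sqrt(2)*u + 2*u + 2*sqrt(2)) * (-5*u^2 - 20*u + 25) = -5*u^4 - 30*u^3 - 5*sqrt(2)*u^3 - 30*sqrt(2)*u^2 - 15*u^2 - 15*sqrt(2)*u + 50*u + 50*sqrt(2)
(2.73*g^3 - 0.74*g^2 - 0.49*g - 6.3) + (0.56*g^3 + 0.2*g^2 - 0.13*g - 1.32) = 3.29*g^3 - 0.54*g^2 - 0.62*g - 7.62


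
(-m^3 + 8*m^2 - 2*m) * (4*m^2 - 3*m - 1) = -4*m^5 + 35*m^4 - 31*m^3 - 2*m^2 + 2*m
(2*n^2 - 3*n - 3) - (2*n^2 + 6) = -3*n - 9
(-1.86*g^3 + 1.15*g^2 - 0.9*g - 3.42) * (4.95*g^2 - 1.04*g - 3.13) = -9.207*g^5 + 7.6269*g^4 + 0.170800000000001*g^3 - 19.5925*g^2 + 6.3738*g + 10.7046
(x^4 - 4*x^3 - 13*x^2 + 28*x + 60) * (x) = x^5 - 4*x^4 - 13*x^3 + 28*x^2 + 60*x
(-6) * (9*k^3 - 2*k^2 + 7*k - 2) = -54*k^3 + 12*k^2 - 42*k + 12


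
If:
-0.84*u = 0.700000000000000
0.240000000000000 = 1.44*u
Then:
No Solution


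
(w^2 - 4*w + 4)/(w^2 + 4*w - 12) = (w - 2)/(w + 6)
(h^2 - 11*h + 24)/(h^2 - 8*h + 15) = (h - 8)/(h - 5)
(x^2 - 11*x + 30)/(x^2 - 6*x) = (x - 5)/x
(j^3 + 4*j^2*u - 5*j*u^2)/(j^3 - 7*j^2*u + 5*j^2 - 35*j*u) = (j^2 + 4*j*u - 5*u^2)/(j^2 - 7*j*u + 5*j - 35*u)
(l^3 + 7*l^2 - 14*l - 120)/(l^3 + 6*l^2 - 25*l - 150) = (l - 4)/(l - 5)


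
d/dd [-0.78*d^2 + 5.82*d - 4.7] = 5.82 - 1.56*d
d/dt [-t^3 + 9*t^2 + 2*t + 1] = -3*t^2 + 18*t + 2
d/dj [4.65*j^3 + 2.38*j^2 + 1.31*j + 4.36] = 13.95*j^2 + 4.76*j + 1.31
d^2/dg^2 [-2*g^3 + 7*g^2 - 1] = 14 - 12*g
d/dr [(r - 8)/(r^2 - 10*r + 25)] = (11 - r)/(r^3 - 15*r^2 + 75*r - 125)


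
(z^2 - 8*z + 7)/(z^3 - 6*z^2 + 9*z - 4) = (z - 7)/(z^2 - 5*z + 4)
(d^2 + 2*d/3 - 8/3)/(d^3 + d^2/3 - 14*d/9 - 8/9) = 3*(d + 2)/(3*d^2 + 5*d + 2)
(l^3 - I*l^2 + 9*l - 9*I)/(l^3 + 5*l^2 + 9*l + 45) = (l - I)/(l + 5)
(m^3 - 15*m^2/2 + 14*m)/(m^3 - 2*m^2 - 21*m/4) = 2*(m - 4)/(2*m + 3)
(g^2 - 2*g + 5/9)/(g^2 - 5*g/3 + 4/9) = (3*g - 5)/(3*g - 4)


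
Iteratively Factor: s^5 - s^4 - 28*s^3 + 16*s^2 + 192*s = (s - 4)*(s^4 + 3*s^3 - 16*s^2 - 48*s) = s*(s - 4)*(s^3 + 3*s^2 - 16*s - 48) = s*(s - 4)*(s + 3)*(s^2 - 16) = s*(s - 4)*(s + 3)*(s + 4)*(s - 4)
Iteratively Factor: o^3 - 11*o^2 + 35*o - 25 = (o - 5)*(o^2 - 6*o + 5) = (o - 5)^2*(o - 1)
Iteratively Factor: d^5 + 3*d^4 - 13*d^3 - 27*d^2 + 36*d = (d - 3)*(d^4 + 6*d^3 + 5*d^2 - 12*d) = (d - 3)*(d - 1)*(d^3 + 7*d^2 + 12*d) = (d - 3)*(d - 1)*(d + 4)*(d^2 + 3*d) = d*(d - 3)*(d - 1)*(d + 4)*(d + 3)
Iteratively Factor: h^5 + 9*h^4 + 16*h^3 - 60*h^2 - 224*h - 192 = (h + 2)*(h^4 + 7*h^3 + 2*h^2 - 64*h - 96) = (h - 3)*(h + 2)*(h^3 + 10*h^2 + 32*h + 32) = (h - 3)*(h + 2)*(h + 4)*(h^2 + 6*h + 8) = (h - 3)*(h + 2)^2*(h + 4)*(h + 4)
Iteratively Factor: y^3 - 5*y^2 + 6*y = (y - 3)*(y^2 - 2*y) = y*(y - 3)*(y - 2)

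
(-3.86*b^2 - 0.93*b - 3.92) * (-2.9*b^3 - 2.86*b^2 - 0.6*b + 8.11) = 11.194*b^5 + 13.7366*b^4 + 16.3438*b^3 - 19.5354*b^2 - 5.1903*b - 31.7912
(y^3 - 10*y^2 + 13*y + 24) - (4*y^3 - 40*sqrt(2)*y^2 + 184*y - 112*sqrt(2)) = -3*y^3 - 10*y^2 + 40*sqrt(2)*y^2 - 171*y + 24 + 112*sqrt(2)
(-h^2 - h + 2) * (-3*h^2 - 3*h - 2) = 3*h^4 + 6*h^3 - h^2 - 4*h - 4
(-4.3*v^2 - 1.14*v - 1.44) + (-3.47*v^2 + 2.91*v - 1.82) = -7.77*v^2 + 1.77*v - 3.26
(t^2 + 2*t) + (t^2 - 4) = 2*t^2 + 2*t - 4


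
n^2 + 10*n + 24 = (n + 4)*(n + 6)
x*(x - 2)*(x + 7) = x^3 + 5*x^2 - 14*x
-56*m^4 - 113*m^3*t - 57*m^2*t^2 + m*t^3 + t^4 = (-8*m + t)*(m + t)^2*(7*m + t)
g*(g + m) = g^2 + g*m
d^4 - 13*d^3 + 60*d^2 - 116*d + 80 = (d - 5)*(d - 4)*(d - 2)^2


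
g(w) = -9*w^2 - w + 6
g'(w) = -18*w - 1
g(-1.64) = -16.57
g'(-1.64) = 28.52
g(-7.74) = -525.43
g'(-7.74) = 138.32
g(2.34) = -45.62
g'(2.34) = -43.12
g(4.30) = -164.71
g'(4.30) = -78.40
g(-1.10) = -3.79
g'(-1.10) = 18.80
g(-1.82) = -21.99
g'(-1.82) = 31.76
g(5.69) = -291.07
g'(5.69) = -103.42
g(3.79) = -127.07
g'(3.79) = -69.22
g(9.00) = -732.00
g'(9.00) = -163.00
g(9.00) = -732.00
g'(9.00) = -163.00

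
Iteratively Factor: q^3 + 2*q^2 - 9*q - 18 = (q + 3)*(q^2 - q - 6) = (q + 2)*(q + 3)*(q - 3)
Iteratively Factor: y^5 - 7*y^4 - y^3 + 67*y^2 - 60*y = (y - 4)*(y^4 - 3*y^3 - 13*y^2 + 15*y) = (y - 4)*(y - 1)*(y^3 - 2*y^2 - 15*y) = (y - 5)*(y - 4)*(y - 1)*(y^2 + 3*y) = y*(y - 5)*(y - 4)*(y - 1)*(y + 3)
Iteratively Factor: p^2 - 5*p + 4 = (p - 4)*(p - 1)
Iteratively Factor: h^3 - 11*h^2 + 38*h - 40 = (h - 5)*(h^2 - 6*h + 8) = (h - 5)*(h - 2)*(h - 4)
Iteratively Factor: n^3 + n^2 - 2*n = (n + 2)*(n^2 - n) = n*(n + 2)*(n - 1)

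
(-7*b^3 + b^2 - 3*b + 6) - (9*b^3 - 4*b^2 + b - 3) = -16*b^3 + 5*b^2 - 4*b + 9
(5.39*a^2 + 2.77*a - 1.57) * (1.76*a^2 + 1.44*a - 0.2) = 9.4864*a^4 + 12.6368*a^3 + 0.1476*a^2 - 2.8148*a + 0.314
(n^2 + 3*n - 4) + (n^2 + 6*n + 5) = 2*n^2 + 9*n + 1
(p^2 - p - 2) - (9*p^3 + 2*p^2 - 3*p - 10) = -9*p^3 - p^2 + 2*p + 8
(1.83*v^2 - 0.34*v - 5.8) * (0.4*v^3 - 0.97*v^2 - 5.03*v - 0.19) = 0.732*v^5 - 1.9111*v^4 - 11.1951*v^3 + 6.9885*v^2 + 29.2386*v + 1.102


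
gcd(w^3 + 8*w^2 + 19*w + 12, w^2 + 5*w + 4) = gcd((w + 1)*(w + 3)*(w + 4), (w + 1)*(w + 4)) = w^2 + 5*w + 4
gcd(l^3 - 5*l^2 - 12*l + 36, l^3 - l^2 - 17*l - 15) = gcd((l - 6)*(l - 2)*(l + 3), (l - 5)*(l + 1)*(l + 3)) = l + 3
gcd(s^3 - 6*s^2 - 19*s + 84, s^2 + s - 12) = s^2 + s - 12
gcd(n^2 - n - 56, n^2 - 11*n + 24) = n - 8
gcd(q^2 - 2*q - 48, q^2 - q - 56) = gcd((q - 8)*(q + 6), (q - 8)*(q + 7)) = q - 8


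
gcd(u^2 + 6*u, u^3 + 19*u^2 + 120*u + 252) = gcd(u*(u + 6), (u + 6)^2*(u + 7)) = u + 6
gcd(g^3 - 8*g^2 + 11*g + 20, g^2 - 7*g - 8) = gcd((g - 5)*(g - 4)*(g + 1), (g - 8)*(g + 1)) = g + 1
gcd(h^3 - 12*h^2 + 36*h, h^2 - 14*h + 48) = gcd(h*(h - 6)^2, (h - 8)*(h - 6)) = h - 6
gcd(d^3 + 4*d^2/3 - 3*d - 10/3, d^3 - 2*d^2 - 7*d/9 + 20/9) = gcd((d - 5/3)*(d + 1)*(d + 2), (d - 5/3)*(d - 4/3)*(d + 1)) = d^2 - 2*d/3 - 5/3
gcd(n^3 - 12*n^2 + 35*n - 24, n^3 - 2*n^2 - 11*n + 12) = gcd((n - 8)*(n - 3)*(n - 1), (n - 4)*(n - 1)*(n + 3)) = n - 1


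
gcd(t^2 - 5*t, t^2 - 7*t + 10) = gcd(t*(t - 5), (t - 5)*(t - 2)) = t - 5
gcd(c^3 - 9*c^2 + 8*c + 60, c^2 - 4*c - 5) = c - 5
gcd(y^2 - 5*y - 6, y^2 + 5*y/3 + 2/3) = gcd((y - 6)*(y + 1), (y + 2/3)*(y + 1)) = y + 1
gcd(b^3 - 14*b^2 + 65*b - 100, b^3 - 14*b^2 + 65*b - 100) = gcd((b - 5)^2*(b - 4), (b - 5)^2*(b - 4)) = b^3 - 14*b^2 + 65*b - 100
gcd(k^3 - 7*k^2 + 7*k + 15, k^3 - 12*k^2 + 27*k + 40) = k^2 - 4*k - 5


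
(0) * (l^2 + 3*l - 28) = 0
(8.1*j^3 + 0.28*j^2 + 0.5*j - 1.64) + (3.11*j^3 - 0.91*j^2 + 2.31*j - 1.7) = 11.21*j^3 - 0.63*j^2 + 2.81*j - 3.34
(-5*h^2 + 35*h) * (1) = -5*h^2 + 35*h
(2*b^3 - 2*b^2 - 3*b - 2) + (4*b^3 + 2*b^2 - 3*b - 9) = 6*b^3 - 6*b - 11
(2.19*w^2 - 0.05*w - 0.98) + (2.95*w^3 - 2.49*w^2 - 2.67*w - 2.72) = 2.95*w^3 - 0.3*w^2 - 2.72*w - 3.7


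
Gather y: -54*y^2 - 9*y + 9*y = -54*y^2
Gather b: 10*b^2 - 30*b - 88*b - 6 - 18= 10*b^2 - 118*b - 24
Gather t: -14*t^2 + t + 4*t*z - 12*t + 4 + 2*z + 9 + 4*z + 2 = -14*t^2 + t*(4*z - 11) + 6*z + 15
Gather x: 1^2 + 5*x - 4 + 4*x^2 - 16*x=4*x^2 - 11*x - 3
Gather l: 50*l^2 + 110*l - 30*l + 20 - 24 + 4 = 50*l^2 + 80*l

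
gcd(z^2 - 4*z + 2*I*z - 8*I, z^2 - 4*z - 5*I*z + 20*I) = z - 4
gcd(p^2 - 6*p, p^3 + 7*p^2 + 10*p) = p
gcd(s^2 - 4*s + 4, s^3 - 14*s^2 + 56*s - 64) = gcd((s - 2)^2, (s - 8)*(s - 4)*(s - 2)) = s - 2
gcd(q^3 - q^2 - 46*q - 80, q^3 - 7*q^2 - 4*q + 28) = q + 2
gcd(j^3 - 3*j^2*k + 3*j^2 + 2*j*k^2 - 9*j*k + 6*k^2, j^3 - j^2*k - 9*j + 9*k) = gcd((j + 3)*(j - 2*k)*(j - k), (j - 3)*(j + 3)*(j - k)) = j^2 - j*k + 3*j - 3*k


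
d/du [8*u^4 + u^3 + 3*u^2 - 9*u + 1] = 32*u^3 + 3*u^2 + 6*u - 9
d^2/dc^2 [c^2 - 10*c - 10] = 2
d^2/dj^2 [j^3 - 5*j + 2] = 6*j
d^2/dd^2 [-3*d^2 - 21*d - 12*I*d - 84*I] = -6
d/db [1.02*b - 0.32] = 1.02000000000000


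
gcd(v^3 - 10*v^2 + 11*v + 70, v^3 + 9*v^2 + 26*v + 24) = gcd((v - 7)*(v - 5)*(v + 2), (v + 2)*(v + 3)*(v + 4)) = v + 2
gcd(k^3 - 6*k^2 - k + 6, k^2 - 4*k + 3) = k - 1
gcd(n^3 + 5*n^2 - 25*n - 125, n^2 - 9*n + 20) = n - 5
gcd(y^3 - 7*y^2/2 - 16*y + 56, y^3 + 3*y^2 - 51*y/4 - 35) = y^2 + y/2 - 14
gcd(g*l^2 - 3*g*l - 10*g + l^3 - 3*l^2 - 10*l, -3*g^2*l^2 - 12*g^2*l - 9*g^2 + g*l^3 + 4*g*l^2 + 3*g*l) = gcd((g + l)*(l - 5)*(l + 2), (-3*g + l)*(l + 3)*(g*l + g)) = 1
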